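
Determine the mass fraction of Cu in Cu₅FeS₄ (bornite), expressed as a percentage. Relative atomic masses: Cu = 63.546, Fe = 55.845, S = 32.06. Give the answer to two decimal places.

63.32 weight percent

M(Cu₅FeS₄) = 501.815 g/mol.
Cu contributes 5 × 63.546 = 317.730 g per mole.
317.730/501.815 = 0.6332 → 63.32%.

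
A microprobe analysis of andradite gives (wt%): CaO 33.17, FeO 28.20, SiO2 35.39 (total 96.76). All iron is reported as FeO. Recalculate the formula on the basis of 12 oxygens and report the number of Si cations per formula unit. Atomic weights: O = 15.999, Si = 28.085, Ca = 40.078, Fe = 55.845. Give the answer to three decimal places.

3.269 Si apfu

CaO (M=56.077): mol = 0.59151; Ca = 0.59151, O = 0.59151.
FeO (M=71.844): mol = 0.39252; Fe = 0.39252, O = 0.39252.
SiO2 (M=60.083): mol = 0.58902; Si = 0.58902, O = 1.17804.
ΣO = 2.16207; factor = 12/ΣO = 5.55024.
Si apfu = 0.58902 × 5.55024 = 3.269.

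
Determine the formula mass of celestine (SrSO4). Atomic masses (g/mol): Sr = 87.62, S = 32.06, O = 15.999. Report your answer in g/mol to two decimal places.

183.68 g/mol

M = 1(87.62) + 1(32.06) + 4(15.999)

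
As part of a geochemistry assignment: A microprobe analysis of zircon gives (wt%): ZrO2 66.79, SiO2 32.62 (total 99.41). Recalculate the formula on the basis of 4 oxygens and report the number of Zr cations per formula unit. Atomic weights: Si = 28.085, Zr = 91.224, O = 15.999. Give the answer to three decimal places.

0.999 Zr apfu

ZrO2 (M=123.222): mol = 0.54203; Zr = 0.54203, O = 1.08406.
SiO2 (M=60.083): mol = 0.54292; Si = 0.54292, O = 1.08584.
ΣO = 2.16990; factor = 4/ΣO = 1.84340.
Zr apfu = 0.54203 × 1.84340 = 0.999.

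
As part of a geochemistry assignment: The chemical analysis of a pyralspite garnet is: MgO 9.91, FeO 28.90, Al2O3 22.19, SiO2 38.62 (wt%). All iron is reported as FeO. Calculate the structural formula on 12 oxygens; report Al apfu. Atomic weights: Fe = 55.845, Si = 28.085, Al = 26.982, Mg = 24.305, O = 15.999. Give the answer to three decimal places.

2.019 Al apfu

MgO: 9.91/40.304 = 0.24588 mol → 0.24588 mol Mg, 0.24588 mol O.
FeO: 28.90/71.844 = 0.40226 mol → 0.40226 mol Fe, 0.40226 mol O.
Al2O3: 22.19/101.961 = 0.21763 mol → 0.43526 mol Al, 0.65289 mol O.
SiO2: 38.62/60.083 = 0.64278 mol → 0.64278 mol Si, 1.28556 mol O.
Total oxygen = 2.58659 mol. Normalization factor = 12/2.58659 = 4.63931.
Al per 12 O = 0.43526 × 4.63931 = 2.019.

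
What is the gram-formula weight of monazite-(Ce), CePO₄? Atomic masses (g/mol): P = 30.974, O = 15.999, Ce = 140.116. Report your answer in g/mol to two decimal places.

M = 1·140.116 + 1·30.974 + 4·15.999

235.09 g/mol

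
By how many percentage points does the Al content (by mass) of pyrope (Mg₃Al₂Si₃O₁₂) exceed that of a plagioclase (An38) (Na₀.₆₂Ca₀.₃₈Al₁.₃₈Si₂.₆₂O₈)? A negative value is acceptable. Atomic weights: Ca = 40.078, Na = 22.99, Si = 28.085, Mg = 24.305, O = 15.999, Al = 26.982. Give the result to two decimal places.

-0.49 percentage points

M(Mg₃Al₂Si₃O₁₂) = 403.122 g/mol, so wt% Al = 53.964/403.122 × 100 = 13.39%.
M(Na₀.₆₂Ca₀.₃₈Al₁.₃₈Si₂.₆₂O₈) = 268.293 g/mol, so wt% Al = 37.235/268.293 × 100 = 13.88%.
13.39 − 13.88 = -0.49 pp.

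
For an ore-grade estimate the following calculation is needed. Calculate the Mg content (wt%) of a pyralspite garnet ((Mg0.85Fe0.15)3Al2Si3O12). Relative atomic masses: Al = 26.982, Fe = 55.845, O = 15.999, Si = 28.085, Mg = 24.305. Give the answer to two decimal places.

14.85 wt%

M((Mg0.85Fe0.15)3Al2Si3O12) = 417.315 g/mol.
Mg contributes 2.55 × 24.305 = 61.978 g per mole.
61.978/417.315 = 0.1485 → 14.85%.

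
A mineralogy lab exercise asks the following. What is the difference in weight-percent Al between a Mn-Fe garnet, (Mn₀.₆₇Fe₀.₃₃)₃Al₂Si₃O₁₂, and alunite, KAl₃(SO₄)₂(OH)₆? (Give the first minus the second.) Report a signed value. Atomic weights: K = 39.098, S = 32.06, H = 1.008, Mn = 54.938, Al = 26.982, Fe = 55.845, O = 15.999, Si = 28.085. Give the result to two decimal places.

-8.66 percentage points

Al in (Mn₀.₆₇Fe₀.₃₃)₃Al₂Si₃O₁₂: molar mass 495.919 g/mol; 2×26.982 = 53.964 g → 10.88 wt%.
Al in KAl₃(SO₄)₂(OH)₆: molar mass 414.198 g/mol; 3×26.982 = 80.946 g → 19.54 wt%.
Difference = 10.88 − 19.54 = -8.66 percentage points.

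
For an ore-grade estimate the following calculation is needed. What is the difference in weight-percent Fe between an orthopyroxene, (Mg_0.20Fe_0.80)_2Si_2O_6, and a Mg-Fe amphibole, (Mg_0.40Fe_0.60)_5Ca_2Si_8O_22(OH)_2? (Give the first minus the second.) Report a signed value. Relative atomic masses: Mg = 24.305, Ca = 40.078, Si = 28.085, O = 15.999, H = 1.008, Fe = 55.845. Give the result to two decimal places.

17.09 percentage points

M((Mg_0.20Fe_0.80)_2Si_2O_6) = 251.238 g/mol, so wt% Fe = 89.352/251.238 × 100 = 35.56%.
M((Mg_0.40Fe_0.60)_5Ca_2Si_8O_22(OH)_2) = 906.973 g/mol, so wt% Fe = 167.535/906.973 × 100 = 18.47%.
35.56 − 18.47 = 17.09 pp.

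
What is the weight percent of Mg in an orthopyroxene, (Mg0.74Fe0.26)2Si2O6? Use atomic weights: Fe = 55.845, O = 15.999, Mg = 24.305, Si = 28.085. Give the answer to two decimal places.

Molar mass of (Mg0.74Fe0.26)2Si2O6: 1.48*24.305 + 0.52*55.845 + 2*28.085 + 6*15.999 = 217.175 g/mol.
Mass of Mg per formula unit: 1.48 × 24.305 = 35.971 g.
Weight fraction Mg = 35.971 / 217.175 = 0.1656.

16.56 mass %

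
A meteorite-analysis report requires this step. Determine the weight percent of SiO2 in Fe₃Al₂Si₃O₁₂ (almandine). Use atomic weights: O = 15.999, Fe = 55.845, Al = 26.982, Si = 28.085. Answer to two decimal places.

Molar mass of Fe₃Al₂Si₃O₁₂ = 3·55.845 + 2·26.982 + 3·28.085 + 12·15.999 = 497.742 g/mol.
Each formula unit contains 3 Si, equivalent to 3/1 = 3.0000 mol SiO2.
M(SiO2) = 1×28.085 + 2×15.999 = 60.083 g/mol.
Mass of SiO2 per formula unit = 3.0000 × 60.083 = 180.249 g.
SiO2 wt% = 180.249 / 497.742 × 100 = 36.21%.

36.21 wt%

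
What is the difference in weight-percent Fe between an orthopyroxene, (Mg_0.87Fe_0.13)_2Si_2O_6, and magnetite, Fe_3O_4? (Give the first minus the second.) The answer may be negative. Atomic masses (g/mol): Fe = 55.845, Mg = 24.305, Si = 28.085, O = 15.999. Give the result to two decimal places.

M((Mg_0.87Fe_0.13)_2Si_2O_6) = 208.974 g/mol, so wt% Fe = 14.520/208.974 × 100 = 6.95%.
M(Fe_3O_4) = 231.531 g/mol, so wt% Fe = 167.535/231.531 × 100 = 72.36%.
6.95 − 72.36 = -65.41 pp.

-65.41 percentage points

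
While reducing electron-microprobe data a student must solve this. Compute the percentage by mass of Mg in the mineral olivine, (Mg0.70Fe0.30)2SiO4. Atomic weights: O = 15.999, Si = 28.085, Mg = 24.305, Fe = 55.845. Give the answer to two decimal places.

Molar mass of (Mg0.70Fe0.30)2SiO4: 1.40*24.305 + 0.60*55.845 + 1*28.085 + 4*15.999 = 159.615 g/mol.
Mass of Mg per formula unit: 1.40 × 24.305 = 34.027 g.
Weight fraction Mg = 34.027 / 159.615 = 0.2132.

21.32 mass %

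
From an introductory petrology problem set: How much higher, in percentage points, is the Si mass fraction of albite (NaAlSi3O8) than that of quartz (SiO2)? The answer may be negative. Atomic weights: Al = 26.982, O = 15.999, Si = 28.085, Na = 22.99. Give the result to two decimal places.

-14.61 percentage points

M(NaAlSi3O8) = 262.219 g/mol, so wt% Si = 84.255/262.219 × 100 = 32.13%.
M(SiO2) = 60.083 g/mol, so wt% Si = 28.085/60.083 × 100 = 46.74%.
32.13 − 46.74 = -14.61 pp.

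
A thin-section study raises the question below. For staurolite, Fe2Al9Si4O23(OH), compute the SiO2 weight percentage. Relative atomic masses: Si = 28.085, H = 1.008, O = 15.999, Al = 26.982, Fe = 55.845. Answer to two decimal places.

Formula mass = 851.852 g/mol.
4 Si → 4.0000 mol SiO2 per formula unit; M(SiO2) = 60.083, so SiO2 mass = 240.332 g.
240.332/851.852 × 100 = 28.21 wt%.

28.21 wt%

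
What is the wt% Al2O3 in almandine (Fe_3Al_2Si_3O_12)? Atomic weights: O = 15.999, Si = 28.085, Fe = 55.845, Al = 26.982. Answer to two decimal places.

M(Fe_3Al_2Si_3O_12) = 497.742 g/mol; M(Al2O3) = 101.961 g/mol.
Moles Al2O3 per formula unit = 2 Al ÷ 2 = 1.0000.
Al2O3 fraction = (1.0000 × 101.961) / 497.742 = 101.961/497.742 = 0.2048.

20.48 wt%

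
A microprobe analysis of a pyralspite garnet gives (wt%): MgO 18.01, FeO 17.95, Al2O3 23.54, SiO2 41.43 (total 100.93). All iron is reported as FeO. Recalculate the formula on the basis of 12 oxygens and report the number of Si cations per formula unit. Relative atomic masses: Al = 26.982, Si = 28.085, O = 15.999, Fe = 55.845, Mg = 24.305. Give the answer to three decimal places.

2.989 Si apfu

MgO: 18.01/40.304 = 0.44685 mol → 0.44685 mol Mg, 0.44685 mol O.
FeO: 17.95/71.844 = 0.24985 mol → 0.24985 mol Fe, 0.24985 mol O.
Al2O3: 23.54/101.961 = 0.23087 mol → 0.46174 mol Al, 0.69261 mol O.
SiO2: 41.43/60.083 = 0.68955 mol → 0.68955 mol Si, 1.37910 mol O.
Total oxygen = 2.76841 mol. Normalization factor = 12/2.76841 = 4.33462.
Si per 12 O = 0.68955 × 4.33462 = 2.989.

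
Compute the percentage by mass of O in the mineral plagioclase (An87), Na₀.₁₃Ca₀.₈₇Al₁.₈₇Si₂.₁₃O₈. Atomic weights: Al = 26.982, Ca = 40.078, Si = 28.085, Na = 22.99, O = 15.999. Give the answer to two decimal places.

46.35 weight percent

Molar mass of Na₀.₁₃Ca₀.₈₇Al₁.₈₇Si₂.₁₃O₈: 0.13*22.99 + 0.87*40.078 + 1.87*26.982 + 2.13*28.085 + 8*15.999 = 276.126 g/mol.
Mass of O per formula unit: 8 × 15.999 = 127.992 g.
Weight fraction O = 127.992 / 276.126 = 0.4635.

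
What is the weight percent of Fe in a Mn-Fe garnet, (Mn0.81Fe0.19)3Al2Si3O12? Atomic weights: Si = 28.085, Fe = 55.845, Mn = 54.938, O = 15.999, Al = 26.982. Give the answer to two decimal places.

Formula mass = 2.43·54.938 + 0.57·55.845 + 2·26.982 + 3·28.085 + 12·15.999 = 495.538 g/mol, of which 31.832 g is Fe.
So Fe makes up 31.832/495.538 = 0.0642 of the mass, i.e. 6.42%.

6.42 weight percent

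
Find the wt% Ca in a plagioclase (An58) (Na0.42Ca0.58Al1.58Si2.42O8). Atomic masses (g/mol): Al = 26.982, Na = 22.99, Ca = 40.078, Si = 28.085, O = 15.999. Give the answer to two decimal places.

M(Na0.42Ca0.58Al1.58Si2.42O8) = 271.490 g/mol.
Ca contributes 0.58 × 40.078 = 23.245 g per mole.
23.245/271.490 = 0.0856 → 8.56%.

8.56 weight percent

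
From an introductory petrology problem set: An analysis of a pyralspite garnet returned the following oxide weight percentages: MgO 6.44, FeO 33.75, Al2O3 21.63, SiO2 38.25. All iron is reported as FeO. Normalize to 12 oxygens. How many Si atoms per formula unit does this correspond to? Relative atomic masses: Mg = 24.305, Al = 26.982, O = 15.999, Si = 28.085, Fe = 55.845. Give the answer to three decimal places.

MgO: 6.44/40.304 = 0.15979 mol → 0.15979 mol Mg, 0.15979 mol O.
FeO: 33.75/71.844 = 0.46977 mol → 0.46977 mol Fe, 0.46977 mol O.
Al2O3: 21.63/101.961 = 0.21214 mol → 0.42428 mol Al, 0.63642 mol O.
SiO2: 38.25/60.083 = 0.63662 mol → 0.63662 mol Si, 1.27324 mol O.
Total oxygen = 2.53922 mol. Normalization factor = 12/2.53922 = 4.72586.
Si per 12 O = 0.63662 × 4.72586 = 3.009.

3.009 Si apfu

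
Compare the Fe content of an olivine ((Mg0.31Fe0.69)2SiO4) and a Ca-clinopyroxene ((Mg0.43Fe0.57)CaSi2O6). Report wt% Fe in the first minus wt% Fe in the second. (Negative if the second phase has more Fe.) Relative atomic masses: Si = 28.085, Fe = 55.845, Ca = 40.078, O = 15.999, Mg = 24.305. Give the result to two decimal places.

28.26 percentage points

First mineral: 77.066 g Fe in 184.216 g formula = 41.83 wt% Fe.
Second mineral: 31.832 g Fe in 234.525 g formula = 13.57 wt% Fe.
41.83% − 13.57% gives a difference of 28.26 percentage points.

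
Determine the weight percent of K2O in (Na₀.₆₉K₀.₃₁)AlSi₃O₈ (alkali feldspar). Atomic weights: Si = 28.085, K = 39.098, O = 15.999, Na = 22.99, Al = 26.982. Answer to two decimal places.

Formula mass = 267.212 g/mol.
0.31 K → 0.1550 mol K2O per formula unit; M(K2O) = 94.195, so K2O mass = 14.600 g.
14.600/267.212 × 100 = 5.46 wt%.

5.46 wt%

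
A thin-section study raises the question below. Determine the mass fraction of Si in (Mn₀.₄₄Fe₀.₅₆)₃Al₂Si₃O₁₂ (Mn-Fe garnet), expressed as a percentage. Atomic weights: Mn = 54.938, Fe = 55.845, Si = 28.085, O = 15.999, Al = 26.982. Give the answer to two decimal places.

Formula mass = 1.32*54.938 + 1.68*55.845 + 2*26.982 + 3*28.085 + 12*15.999 = 496.545 g/mol, of which 84.255 g is Si.
So Si makes up 84.255/496.545 = 0.1697 of the mass, i.e. 16.97%.

16.97 weight percent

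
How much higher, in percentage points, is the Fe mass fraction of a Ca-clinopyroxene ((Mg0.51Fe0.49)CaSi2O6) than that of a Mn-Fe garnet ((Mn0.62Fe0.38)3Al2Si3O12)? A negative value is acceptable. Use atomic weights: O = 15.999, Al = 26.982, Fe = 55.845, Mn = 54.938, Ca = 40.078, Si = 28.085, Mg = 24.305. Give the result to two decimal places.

-1.04 percentage points

M((Mg0.51Fe0.49)CaSi2O6) = 232.002 g/mol, so wt% Fe = 27.364/232.002 × 100 = 11.79%.
M((Mn0.62Fe0.38)3Al2Si3O12) = 496.055 g/mol, so wt% Fe = 63.663/496.055 × 100 = 12.83%.
11.79 − 12.83 = -1.04 pp.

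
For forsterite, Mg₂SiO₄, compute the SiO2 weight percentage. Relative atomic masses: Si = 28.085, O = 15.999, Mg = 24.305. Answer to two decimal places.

42.71 wt%

Formula mass = 140.691 g/mol.
1 Si → 1.0000 mol SiO2 per formula unit; M(SiO2) = 60.083, so SiO2 mass = 60.083 g.
60.083/140.691 × 100 = 42.71 wt%.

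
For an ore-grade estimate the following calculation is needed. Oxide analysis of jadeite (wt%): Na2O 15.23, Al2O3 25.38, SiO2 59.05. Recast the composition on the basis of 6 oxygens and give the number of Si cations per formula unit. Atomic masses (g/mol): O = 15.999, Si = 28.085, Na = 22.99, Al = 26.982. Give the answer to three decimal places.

1.993 Si apfu

Na2O: 15.23/61.979 = 0.24573 mol → 0.49146 mol Na, 0.24573 mol O.
Al2O3: 25.38/101.961 = 0.24892 mol → 0.49784 mol Al, 0.74676 mol O.
SiO2: 59.05/60.083 = 0.98281 mol → 0.98281 mol Si, 1.96562 mol O.
Total oxygen = 2.95811 mol. Normalization factor = 6/2.95811 = 2.02832.
Si per 6 O = 0.98281 × 2.02832 = 1.993.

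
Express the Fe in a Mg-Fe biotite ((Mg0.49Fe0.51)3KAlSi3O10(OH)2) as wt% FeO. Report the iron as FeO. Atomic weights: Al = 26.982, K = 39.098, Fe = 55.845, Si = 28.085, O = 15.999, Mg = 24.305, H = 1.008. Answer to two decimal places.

23.61 wt%

M((Mg0.49Fe0.51)3KAlSi3O10(OH)2) = 465.510 g/mol; M(FeO) = 71.844 g/mol.
Moles FeO per formula unit = 1.53 Fe ÷ 1 = 1.5300.
FeO fraction = (1.5300 × 71.844) / 465.510 = 109.921/465.510 = 0.2361.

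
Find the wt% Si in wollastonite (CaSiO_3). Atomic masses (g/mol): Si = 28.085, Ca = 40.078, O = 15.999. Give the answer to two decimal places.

Formula mass = 1*40.078 + 1*28.085 + 3*15.999 = 116.160 g/mol, of which 28.085 g is Si.
So Si makes up 28.085/116.160 = 0.2418 of the mass, i.e. 24.18%.

24.18 wt%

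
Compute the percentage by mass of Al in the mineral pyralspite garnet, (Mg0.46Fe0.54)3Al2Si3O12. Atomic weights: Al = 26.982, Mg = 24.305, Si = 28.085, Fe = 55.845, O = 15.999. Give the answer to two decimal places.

11.88 mass %

M((Mg0.46Fe0.54)3Al2Si3O12) = 454.217 g/mol.
Al contributes 2 × 26.982 = 53.964 g per mole.
53.964/454.217 = 0.1188 → 11.88%.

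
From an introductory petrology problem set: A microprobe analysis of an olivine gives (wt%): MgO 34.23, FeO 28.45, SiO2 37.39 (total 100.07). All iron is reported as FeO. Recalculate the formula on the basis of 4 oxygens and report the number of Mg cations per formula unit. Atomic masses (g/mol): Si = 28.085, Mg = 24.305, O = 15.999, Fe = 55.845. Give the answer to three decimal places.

MgO (M=40.304): mol = 0.84930; Mg = 0.84930, O = 0.84930.
FeO (M=71.844): mol = 0.39600; Fe = 0.39600, O = 0.39600.
SiO2 (M=60.083): mol = 0.62231; Si = 0.62231, O = 1.24462.
ΣO = 2.48992; factor = 4/ΣO = 1.60648.
Mg apfu = 0.84930 × 1.60648 = 1.364.

1.364 Mg apfu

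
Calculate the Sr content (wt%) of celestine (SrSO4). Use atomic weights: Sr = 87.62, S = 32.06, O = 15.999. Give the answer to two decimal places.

M(SrSO4) = 183.676 g/mol.
Sr contributes 1 × 87.62 = 87.620 g per mole.
87.620/183.676 = 0.4770 → 47.70%.

47.70 wt%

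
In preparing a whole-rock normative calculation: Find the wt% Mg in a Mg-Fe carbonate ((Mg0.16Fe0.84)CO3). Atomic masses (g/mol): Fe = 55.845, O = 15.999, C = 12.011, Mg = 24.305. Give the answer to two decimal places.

Molar mass of (Mg0.16Fe0.84)CO3: 0.16·24.305 + 0.84·55.845 + 1·12.011 + 3·15.999 = 110.807 g/mol.
Mass of Mg per formula unit: 0.16 × 24.305 = 3.889 g.
Weight fraction Mg = 3.889 / 110.807 = 0.0351.

3.51 wt%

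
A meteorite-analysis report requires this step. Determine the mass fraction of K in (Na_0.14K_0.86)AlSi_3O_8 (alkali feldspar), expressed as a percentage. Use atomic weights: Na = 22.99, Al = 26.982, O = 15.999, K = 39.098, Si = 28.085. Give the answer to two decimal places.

Molar mass of (Na_0.14K_0.86)AlSi_3O_8: 0.14×22.99 + 0.86×39.098 + 1×26.982 + 3×28.085 + 8×15.999 = 276.072 g/mol.
Mass of K per formula unit: 0.86 × 39.098 = 33.624 g.
Weight fraction K = 33.624 / 276.072 = 0.1218.

12.18 mass %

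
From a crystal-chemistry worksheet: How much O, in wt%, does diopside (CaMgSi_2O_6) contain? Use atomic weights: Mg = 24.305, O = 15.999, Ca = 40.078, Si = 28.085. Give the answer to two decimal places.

M(CaMgSi_2O_6) = 216.547 g/mol.
O contributes 6 × 15.999 = 95.994 g per mole.
95.994/216.547 = 0.4433 → 44.33%.

44.33 wt%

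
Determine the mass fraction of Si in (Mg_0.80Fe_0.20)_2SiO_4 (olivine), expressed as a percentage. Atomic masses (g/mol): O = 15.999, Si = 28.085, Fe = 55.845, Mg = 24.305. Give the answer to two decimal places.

18.32 mass %

Molar mass of (Mg_0.80Fe_0.20)_2SiO_4: 1.60·24.305 + 0.40·55.845 + 1·28.085 + 4·15.999 = 153.307 g/mol.
Mass of Si per formula unit: 1 × 28.085 = 28.085 g.
Weight fraction Si = 28.085 / 153.307 = 0.1832.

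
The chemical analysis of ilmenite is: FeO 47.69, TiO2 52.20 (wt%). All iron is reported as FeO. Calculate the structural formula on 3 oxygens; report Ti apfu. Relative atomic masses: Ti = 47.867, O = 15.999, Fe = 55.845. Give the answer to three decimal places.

0.995 Ti apfu

FeO (M=71.844): mol = 0.66380; Fe = 0.66380, O = 0.66380.
TiO2 (M=79.865): mol = 0.65360; Ti = 0.65360, O = 1.30720.
ΣO = 1.97100; factor = 3/ΣO = 1.52207.
Ti apfu = 0.65360 × 1.52207 = 0.995.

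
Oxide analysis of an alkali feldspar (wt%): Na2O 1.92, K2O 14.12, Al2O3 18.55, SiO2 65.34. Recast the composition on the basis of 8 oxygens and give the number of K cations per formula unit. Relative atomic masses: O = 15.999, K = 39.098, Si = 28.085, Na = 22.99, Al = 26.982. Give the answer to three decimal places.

0.827 K apfu

Na2O (M=61.979): mol = 0.03098; Na = 0.06196, O = 0.03098.
K2O (M=94.195): mol = 0.14990; K = 0.29980, O = 0.14990.
Al2O3 (M=101.961): mol = 0.18193; Al = 0.36386, O = 0.54579.
SiO2 (M=60.083): mol = 1.08750; Si = 1.08750, O = 2.17500.
ΣO = 2.90167; factor = 8/ΣO = 2.75703.
K apfu = 0.29980 × 2.75703 = 0.827.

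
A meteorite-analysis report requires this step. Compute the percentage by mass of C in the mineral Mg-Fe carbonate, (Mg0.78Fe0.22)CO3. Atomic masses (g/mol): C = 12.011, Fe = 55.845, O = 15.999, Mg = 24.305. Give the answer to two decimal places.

13.16 weight percent

Formula mass = 0.78*24.305 + 0.22*55.845 + 1*12.011 + 3*15.999 = 91.252 g/mol, of which 12.011 g is C.
So C makes up 12.011/91.252 = 0.1316 of the mass, i.e. 13.16%.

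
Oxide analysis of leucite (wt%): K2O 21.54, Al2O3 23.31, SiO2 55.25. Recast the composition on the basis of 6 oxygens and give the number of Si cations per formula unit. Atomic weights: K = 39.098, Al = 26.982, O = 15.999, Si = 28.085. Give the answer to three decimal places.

K2O: 21.54/94.195 = 0.22867 mol → 0.45734 mol K, 0.22867 mol O.
Al2O3: 23.31/101.961 = 0.22862 mol → 0.45724 mol Al, 0.68586 mol O.
SiO2: 55.25/60.083 = 0.91956 mol → 0.91956 mol Si, 1.83912 mol O.
Total oxygen = 2.75365 mol. Normalization factor = 6/2.75365 = 2.17893.
Si per 6 O = 0.91956 × 2.17893 = 2.004.

2.004 Si apfu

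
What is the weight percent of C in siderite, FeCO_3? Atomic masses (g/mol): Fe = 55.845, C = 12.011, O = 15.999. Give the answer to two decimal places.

10.37 wt%

M(FeCO_3) = 115.853 g/mol.
C contributes 1 × 12.011 = 12.011 g per mole.
12.011/115.853 = 0.1037 → 10.37%.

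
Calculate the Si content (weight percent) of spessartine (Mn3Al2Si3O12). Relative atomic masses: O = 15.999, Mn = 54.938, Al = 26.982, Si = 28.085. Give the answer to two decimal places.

M(Mn3Al2Si3O12) = 495.021 g/mol.
Si contributes 3 × 28.085 = 84.255 g per mole.
84.255/495.021 = 0.1702 → 17.02%.

17.02 weight percent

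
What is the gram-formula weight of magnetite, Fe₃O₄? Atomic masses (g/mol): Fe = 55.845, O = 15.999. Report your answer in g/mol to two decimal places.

231.53 g/mol

Fe: 3 × 55.845 = 167.5350
O: 4 × 15.999 = 63.9960
Summing the contributions gives the formula mass.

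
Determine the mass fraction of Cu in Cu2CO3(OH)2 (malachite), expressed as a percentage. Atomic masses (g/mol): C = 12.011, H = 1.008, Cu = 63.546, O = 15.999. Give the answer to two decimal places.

Molar mass of Cu2CO3(OH)2: 2×63.546 + 1×12.011 + 5×15.999 + 2×1.008 = 221.114 g/mol.
Mass of Cu per formula unit: 2 × 63.546 = 127.092 g.
Weight fraction Cu = 127.092 / 221.114 = 0.5748.

57.48 mass %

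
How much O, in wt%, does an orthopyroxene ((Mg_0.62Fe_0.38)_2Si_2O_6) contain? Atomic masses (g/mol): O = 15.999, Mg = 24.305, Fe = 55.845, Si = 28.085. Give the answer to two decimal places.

M((Mg_0.62Fe_0.38)_2Si_2O_6) = 224.744 g/mol.
O contributes 6 × 15.999 = 95.994 g per mole.
95.994/224.744 = 0.4271 → 42.71%.

42.71 wt%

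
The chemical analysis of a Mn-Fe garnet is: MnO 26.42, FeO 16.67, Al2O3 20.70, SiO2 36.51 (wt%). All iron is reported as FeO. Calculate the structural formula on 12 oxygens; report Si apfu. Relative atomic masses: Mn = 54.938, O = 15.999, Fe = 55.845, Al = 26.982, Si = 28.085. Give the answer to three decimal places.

3.002 Si apfu

MnO (M=70.937): mol = 0.37244; Mn = 0.37244, O = 0.37244.
FeO (M=71.844): mol = 0.23203; Fe = 0.23203, O = 0.23203.
Al2O3 (M=101.961): mol = 0.20302; Al = 0.40604, O = 0.60906.
SiO2 (M=60.083): mol = 0.60766; Si = 0.60766, O = 1.21532.
ΣO = 2.42885; factor = 12/ΣO = 4.94061.
Si apfu = 0.60766 × 4.94061 = 3.002.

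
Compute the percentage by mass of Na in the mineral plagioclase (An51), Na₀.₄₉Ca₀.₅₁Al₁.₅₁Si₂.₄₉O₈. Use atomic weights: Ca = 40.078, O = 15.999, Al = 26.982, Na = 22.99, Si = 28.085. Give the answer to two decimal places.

Molar mass of Na₀.₄₉Ca₀.₅₁Al₁.₅₁Si₂.₄₉O₈: 0.49×22.99 + 0.51×40.078 + 1.51×26.982 + 2.49×28.085 + 8×15.999 = 270.371 g/mol.
Mass of Na per formula unit: 0.49 × 22.99 = 11.265 g.
Weight fraction Na = 11.265 / 270.371 = 0.0417.

4.17 weight percent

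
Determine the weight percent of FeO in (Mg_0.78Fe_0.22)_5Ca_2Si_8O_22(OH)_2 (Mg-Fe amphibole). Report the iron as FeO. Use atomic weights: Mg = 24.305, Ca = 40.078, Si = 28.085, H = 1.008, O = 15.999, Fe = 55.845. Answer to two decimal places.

9.33 wt%

Formula mass = 847.047 g/mol.
1.10 Fe → 1.1000 mol FeO per formula unit; M(FeO) = 71.844, so FeO mass = 79.028 g.
79.028/847.047 × 100 = 9.33 wt%.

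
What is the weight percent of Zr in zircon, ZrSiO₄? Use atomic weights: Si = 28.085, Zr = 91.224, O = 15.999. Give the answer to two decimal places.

Molar mass of ZrSiO₄: 1*91.224 + 1*28.085 + 4*15.999 = 183.305 g/mol.
Mass of Zr per formula unit: 1 × 91.224 = 91.224 g.
Weight fraction Zr = 91.224 / 183.305 = 0.4977.

49.77 wt%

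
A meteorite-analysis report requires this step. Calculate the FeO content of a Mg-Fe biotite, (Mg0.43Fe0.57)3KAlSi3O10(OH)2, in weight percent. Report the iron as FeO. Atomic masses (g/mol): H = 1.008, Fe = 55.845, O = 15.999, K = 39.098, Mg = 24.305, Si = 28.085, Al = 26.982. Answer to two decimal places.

Formula mass = 471.187 g/mol.
1.71 Fe → 1.7100 mol FeO per formula unit; M(FeO) = 71.844, so FeO mass = 122.853 g.
122.853/471.187 × 100 = 26.07 wt%.

26.07 wt%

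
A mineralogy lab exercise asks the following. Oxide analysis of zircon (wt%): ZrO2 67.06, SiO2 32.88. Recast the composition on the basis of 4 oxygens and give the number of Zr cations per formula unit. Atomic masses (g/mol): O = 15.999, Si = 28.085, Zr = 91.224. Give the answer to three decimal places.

ZrO2: 67.06/123.222 = 0.54422 mol → 0.54422 mol Zr, 1.08844 mol O.
SiO2: 32.88/60.083 = 0.54724 mol → 0.54724 mol Si, 1.09448 mol O.
Total oxygen = 2.18292 mol. Normalization factor = 4/2.18292 = 1.83241.
Zr per 4 O = 0.54422 × 1.83241 = 0.997.

0.997 Zr apfu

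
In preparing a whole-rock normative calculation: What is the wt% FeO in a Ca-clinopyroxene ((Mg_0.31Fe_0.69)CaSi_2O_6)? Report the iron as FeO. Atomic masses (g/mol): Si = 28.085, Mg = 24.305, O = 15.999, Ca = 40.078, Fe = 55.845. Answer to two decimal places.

Molar mass of (Mg_0.31Fe_0.69)CaSi_2O_6 = 0.31×24.305 + 0.69×55.845 + 1×40.078 + 2×28.085 + 6×15.999 = 238.310 g/mol.
Each formula unit contains 0.69 Fe, equivalent to 0.69/1 = 0.6900 mol FeO.
M(FeO) = 1×55.845 + 1×15.999 = 71.844 g/mol.
Mass of FeO per formula unit = 0.6900 × 71.844 = 49.572 g.
FeO wt% = 49.572 / 238.310 × 100 = 20.80%.

20.80 wt%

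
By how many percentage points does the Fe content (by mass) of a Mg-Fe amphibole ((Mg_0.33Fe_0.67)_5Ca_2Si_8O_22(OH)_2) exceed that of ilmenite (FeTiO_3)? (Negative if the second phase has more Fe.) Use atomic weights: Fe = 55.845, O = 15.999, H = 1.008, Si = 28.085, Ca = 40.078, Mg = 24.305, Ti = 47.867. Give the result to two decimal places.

-16.43 percentage points

First mineral: 187.081 g Fe in 918.012 g formula = 20.38 wt% Fe.
Second mineral: 55.845 g Fe in 151.709 g formula = 36.81 wt% Fe.
20.38% − 36.81% gives a difference of -16.43 percentage points.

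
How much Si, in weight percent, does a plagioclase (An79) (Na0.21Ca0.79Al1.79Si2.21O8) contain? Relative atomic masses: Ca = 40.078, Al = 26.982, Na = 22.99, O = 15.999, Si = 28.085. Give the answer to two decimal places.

M(Na0.21Ca0.79Al1.79Si2.21O8) = 274.847 g/mol.
Si contributes 2.21 × 28.085 = 62.068 g per mole.
62.068/274.847 = 0.2258 → 22.58%.

22.58 weight percent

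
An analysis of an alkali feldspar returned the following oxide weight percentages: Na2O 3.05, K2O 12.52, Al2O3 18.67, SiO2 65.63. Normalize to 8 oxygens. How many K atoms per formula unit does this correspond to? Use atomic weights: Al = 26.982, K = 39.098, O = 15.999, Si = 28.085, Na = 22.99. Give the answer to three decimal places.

0.729 K apfu

Na2O (M=61.979): mol = 0.04921; Na = 0.09842, O = 0.04921.
K2O (M=94.195): mol = 0.13292; K = 0.26584, O = 0.13292.
Al2O3 (M=101.961): mol = 0.18311; Al = 0.36622, O = 0.54933.
SiO2 (M=60.083): mol = 1.09232; Si = 1.09232, O = 2.18464.
ΣO = 2.91610; factor = 8/ΣO = 2.74339.
K apfu = 0.26584 × 2.74339 = 0.729.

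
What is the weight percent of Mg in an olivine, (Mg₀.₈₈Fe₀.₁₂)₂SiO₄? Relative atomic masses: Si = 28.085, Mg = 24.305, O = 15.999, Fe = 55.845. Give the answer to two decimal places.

28.85 wt%

Formula mass = 1.76*24.305 + 0.24*55.845 + 1*28.085 + 4*15.999 = 148.261 g/mol, of which 42.777 g is Mg.
So Mg makes up 42.777/148.261 = 0.2885 of the mass, i.e. 28.85%.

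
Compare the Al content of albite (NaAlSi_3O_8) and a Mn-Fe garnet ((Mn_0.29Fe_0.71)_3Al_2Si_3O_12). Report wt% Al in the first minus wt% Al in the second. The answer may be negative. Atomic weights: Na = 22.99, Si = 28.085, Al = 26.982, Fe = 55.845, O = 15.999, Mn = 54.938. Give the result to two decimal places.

-0.57 percentage points

First mineral: 26.982 g Al in 262.219 g formula = 10.29 wt% Al.
Second mineral: 53.964 g Al in 496.953 g formula = 10.86 wt% Al.
10.29% − 10.86% gives a difference of -0.57 percentage points.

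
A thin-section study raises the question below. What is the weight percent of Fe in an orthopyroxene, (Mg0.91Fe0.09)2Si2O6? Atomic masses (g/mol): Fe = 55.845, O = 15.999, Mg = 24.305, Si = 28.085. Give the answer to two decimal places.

4.87 weight percent

Molar mass of (Mg0.91Fe0.09)2Si2O6: 1.82×24.305 + 0.18×55.845 + 2×28.085 + 6×15.999 = 206.451 g/mol.
Mass of Fe per formula unit: 0.18 × 55.845 = 10.052 g.
Weight fraction Fe = 10.052 / 206.451 = 0.0487.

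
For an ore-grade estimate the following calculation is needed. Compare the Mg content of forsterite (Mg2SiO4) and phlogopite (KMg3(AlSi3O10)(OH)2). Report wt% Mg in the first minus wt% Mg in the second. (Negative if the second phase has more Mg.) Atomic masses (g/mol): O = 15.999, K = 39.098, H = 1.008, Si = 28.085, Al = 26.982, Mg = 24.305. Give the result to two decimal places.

17.08 percentage points

M(Mg2SiO4) = 140.691 g/mol, so wt% Mg = 48.610/140.691 × 100 = 34.55%.
M(KMg3(AlSi3O10)(OH)2) = 417.254 g/mol, so wt% Mg = 72.915/417.254 × 100 = 17.47%.
34.55 − 17.47 = 17.08 pp.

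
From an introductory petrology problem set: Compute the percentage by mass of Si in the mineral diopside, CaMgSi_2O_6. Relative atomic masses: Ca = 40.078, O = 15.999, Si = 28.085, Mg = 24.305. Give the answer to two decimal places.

Molar mass of CaMgSi_2O_6: 1*40.078 + 1*24.305 + 2*28.085 + 6*15.999 = 216.547 g/mol.
Mass of Si per formula unit: 2 × 28.085 = 56.170 g.
Weight fraction Si = 56.170 / 216.547 = 0.2594.

25.94 weight percent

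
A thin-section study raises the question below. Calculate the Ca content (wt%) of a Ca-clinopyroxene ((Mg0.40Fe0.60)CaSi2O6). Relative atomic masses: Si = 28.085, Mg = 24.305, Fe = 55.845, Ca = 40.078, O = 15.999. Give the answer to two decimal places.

Formula mass = 0.40×24.305 + 0.60×55.845 + 1×40.078 + 2×28.085 + 6×15.999 = 235.471 g/mol, of which 40.078 g is Ca.
So Ca makes up 40.078/235.471 = 0.1702 of the mass, i.e. 17.02%.

17.02 wt%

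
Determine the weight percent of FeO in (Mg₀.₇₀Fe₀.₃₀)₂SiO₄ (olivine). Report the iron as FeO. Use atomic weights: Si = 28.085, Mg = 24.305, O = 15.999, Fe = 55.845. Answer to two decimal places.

27.01 wt%

M((Mg₀.₇₀Fe₀.₃₀)₂SiO₄) = 159.615 g/mol; M(FeO) = 71.844 g/mol.
Moles FeO per formula unit = 0.60 Fe ÷ 1 = 0.6000.
FeO fraction = (0.6000 × 71.844) / 159.615 = 43.106/159.615 = 0.2701.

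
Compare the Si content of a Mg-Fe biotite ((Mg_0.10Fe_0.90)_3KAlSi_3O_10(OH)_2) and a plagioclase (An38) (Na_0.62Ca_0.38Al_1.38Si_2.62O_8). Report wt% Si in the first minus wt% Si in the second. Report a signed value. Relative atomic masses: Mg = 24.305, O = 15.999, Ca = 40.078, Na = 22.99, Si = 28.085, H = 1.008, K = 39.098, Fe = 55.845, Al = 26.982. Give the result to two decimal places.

M((Mg_0.10Fe_0.90)_3KAlSi_3O_10(OH)_2) = 502.412 g/mol, so wt% Si = 84.255/502.412 × 100 = 16.77%.
M(Na_0.62Ca_0.38Al_1.38Si_2.62O_8) = 268.293 g/mol, so wt% Si = 73.583/268.293 × 100 = 27.43%.
16.77 − 27.43 = -10.66 pp.

-10.66 percentage points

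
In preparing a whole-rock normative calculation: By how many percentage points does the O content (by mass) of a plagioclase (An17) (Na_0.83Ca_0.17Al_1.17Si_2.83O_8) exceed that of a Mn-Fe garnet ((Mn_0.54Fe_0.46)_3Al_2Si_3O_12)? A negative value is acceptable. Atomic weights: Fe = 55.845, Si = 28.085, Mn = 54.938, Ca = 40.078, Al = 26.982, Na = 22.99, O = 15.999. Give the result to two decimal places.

First mineral: 127.992 g O in 264.936 g formula = 48.31 wt% O.
Second mineral: 191.988 g O in 496.273 g formula = 38.69 wt% O.
48.31% − 38.69% gives a difference of 9.62 percentage points.

9.62 percentage points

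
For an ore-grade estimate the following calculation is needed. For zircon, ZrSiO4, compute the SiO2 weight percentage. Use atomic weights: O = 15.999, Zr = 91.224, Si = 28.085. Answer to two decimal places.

M(ZrSiO4) = 183.305 g/mol; M(SiO2) = 60.083 g/mol.
Moles SiO2 per formula unit = 1 Si ÷ 1 = 1.0000.
SiO2 fraction = (1.0000 × 60.083) / 183.305 = 60.083/183.305 = 0.3278.

32.78 wt%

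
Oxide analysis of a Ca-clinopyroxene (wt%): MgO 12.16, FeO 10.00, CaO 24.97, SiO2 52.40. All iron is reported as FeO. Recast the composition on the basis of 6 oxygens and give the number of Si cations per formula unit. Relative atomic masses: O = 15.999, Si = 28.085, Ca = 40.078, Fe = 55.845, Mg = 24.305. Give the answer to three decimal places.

1.989 Si apfu

MgO (M=40.304): mol = 0.30171; Mg = 0.30171, O = 0.30171.
FeO (M=71.844): mol = 0.13919; Fe = 0.13919, O = 0.13919.
CaO (M=56.077): mol = 0.44528; Ca = 0.44528, O = 0.44528.
SiO2 (M=60.083): mol = 0.87213; Si = 0.87213, O = 1.74426.
ΣO = 2.63044; factor = 6/ΣO = 2.28099.
Si apfu = 0.87213 × 2.28099 = 1.989.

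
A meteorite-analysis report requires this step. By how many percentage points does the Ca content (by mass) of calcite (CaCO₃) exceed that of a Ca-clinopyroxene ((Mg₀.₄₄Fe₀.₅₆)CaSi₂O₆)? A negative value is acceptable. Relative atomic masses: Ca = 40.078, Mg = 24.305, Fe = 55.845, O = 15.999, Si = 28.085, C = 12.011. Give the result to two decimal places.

First mineral: 40.078 g Ca in 100.086 g formula = 40.04 wt% Ca.
Second mineral: 40.078 g Ca in 234.209 g formula = 17.11 wt% Ca.
40.04% − 17.11% gives a difference of 22.93 percentage points.

22.93 percentage points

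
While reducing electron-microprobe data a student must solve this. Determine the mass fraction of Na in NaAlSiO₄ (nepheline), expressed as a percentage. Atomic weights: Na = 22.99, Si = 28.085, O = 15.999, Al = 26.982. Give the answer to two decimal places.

16.18 weight percent

M(NaAlSiO₄) = 142.053 g/mol.
Na contributes 1 × 22.99 = 22.990 g per mole.
22.990/142.053 = 0.1618 → 16.18%.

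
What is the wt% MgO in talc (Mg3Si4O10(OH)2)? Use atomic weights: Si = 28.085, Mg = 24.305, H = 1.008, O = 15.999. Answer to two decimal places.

M(Mg3Si4O10(OH)2) = 379.259 g/mol; M(MgO) = 40.304 g/mol.
Moles MgO per formula unit = 3 Mg ÷ 1 = 3.0000.
MgO fraction = (3.0000 × 40.304) / 379.259 = 120.912/379.259 = 0.3188.

31.88 wt%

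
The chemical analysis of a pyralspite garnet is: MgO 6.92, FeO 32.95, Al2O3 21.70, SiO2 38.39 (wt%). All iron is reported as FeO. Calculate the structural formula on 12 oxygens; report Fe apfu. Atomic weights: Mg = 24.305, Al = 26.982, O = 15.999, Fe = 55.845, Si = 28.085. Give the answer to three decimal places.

2.161 Fe apfu

6.92 wt% MgO ÷ 40.304 g/mol = 0.17170 mol, giving 0.17170 Mg and 0.17170 O.
32.95 wt% FeO ÷ 71.844 g/mol = 0.45863 mol, giving 0.45863 Fe and 0.45863 O.
21.70 wt% Al2O3 ÷ 101.961 g/mol = 0.21283 mol, giving 0.42566 Al and 0.63849 O.
38.39 wt% SiO2 ÷ 60.083 g/mol = 0.63895 mol, giving 0.63895 Si and 1.27790 O.
Oxygen sums to 2.54672; scaling by 12/2.54672 = 4.71194 puts the formula on 12 O.
Fe: 0.45863 × 4.71194 = 2.161 atoms per formula unit.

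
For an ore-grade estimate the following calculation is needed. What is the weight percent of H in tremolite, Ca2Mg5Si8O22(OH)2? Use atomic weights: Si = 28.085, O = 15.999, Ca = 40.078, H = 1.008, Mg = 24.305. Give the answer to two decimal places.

0.25 wt%

Molar mass of Ca2Mg5Si8O22(OH)2: 2*40.078 + 5*24.305 + 8*28.085 + 24*15.999 + 2*1.008 = 812.353 g/mol.
Mass of H per formula unit: 2 × 1.008 = 2.016 g.
Weight fraction H = 2.016 / 812.353 = 0.0025.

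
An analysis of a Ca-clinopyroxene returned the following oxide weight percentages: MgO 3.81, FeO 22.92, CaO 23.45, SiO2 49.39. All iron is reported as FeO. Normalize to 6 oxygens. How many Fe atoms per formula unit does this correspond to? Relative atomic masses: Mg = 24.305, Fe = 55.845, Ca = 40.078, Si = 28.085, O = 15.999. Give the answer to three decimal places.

0.773 Fe apfu

MgO: 3.81/40.304 = 0.09453 mol → 0.09453 mol Mg, 0.09453 mol O.
FeO: 22.92/71.844 = 0.31902 mol → 0.31902 mol Fe, 0.31902 mol O.
CaO: 23.45/56.077 = 0.41818 mol → 0.41818 mol Ca, 0.41818 mol O.
SiO2: 49.39/60.083 = 0.82203 mol → 0.82203 mol Si, 1.64406 mol O.
Total oxygen = 2.47579 mol. Normalization factor = 6/2.47579 = 2.42347.
Fe per 6 O = 0.31902 × 2.42347 = 0.773.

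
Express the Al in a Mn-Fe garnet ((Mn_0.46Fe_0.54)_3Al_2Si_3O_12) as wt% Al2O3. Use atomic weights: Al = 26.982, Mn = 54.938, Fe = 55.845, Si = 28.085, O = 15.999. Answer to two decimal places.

M((Mn_0.46Fe_0.54)_3Al_2Si_3O_12) = 496.490 g/mol; M(Al2O3) = 101.961 g/mol.
Moles Al2O3 per formula unit = 2 Al ÷ 2 = 1.0000.
Al2O3 fraction = (1.0000 × 101.961) / 496.490 = 101.961/496.490 = 0.2054.

20.54 wt%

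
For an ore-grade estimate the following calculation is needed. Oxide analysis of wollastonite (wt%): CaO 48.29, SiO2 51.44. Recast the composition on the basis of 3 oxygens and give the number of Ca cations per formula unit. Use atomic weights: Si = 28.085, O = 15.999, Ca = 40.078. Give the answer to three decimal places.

48.29 wt% CaO ÷ 56.077 g/mol = 0.86114 mol, giving 0.86114 Ca and 0.86114 O.
51.44 wt% SiO2 ÷ 60.083 g/mol = 0.85615 mol, giving 0.85615 Si and 1.71230 O.
Oxygen sums to 2.57344; scaling by 3/2.57344 = 1.16575 puts the formula on 3 O.
Ca: 0.86114 × 1.16575 = 1.004 atoms per formula unit.

1.004 Ca apfu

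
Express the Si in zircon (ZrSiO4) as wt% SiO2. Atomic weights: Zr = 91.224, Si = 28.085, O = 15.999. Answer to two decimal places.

32.78 wt%

M(ZrSiO4) = 183.305 g/mol; M(SiO2) = 60.083 g/mol.
Moles SiO2 per formula unit = 1 Si ÷ 1 = 1.0000.
SiO2 fraction = (1.0000 × 60.083) / 183.305 = 60.083/183.305 = 0.3278.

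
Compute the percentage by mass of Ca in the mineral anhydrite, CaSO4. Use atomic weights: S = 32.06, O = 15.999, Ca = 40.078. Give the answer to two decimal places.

29.44 wt%

Formula mass = 1×40.078 + 1×32.06 + 4×15.999 = 136.134 g/mol, of which 40.078 g is Ca.
So Ca makes up 40.078/136.134 = 0.2944 of the mass, i.e. 29.44%.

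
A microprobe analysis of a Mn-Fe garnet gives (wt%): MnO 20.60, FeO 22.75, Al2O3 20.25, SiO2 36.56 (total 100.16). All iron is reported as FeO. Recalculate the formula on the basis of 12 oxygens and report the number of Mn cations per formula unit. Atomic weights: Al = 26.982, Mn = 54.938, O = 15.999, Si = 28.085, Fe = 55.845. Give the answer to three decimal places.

1.440 Mn apfu

20.60 wt% MnO ÷ 70.937 g/mol = 0.29040 mol, giving 0.29040 Mn and 0.29040 O.
22.75 wt% FeO ÷ 71.844 g/mol = 0.31666 mol, giving 0.31666 Fe and 0.31666 O.
20.25 wt% Al2O3 ÷ 101.961 g/mol = 0.19861 mol, giving 0.39722 Al and 0.59583 O.
36.56 wt% SiO2 ÷ 60.083 g/mol = 0.60849 mol, giving 0.60849 Si and 1.21698 O.
Oxygen sums to 2.41987; scaling by 12/2.41987 = 4.95894 puts the formula on 12 O.
Mn: 0.29040 × 4.95894 = 1.440 atoms per formula unit.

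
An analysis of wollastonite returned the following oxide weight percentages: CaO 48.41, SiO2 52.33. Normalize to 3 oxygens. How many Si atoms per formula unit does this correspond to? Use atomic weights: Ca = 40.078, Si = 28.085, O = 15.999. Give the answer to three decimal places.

48.41 wt% CaO ÷ 56.077 g/mol = 0.86328 mol, giving 0.86328 Ca and 0.86328 O.
52.33 wt% SiO2 ÷ 60.083 g/mol = 0.87096 mol, giving 0.87096 Si and 1.74192 O.
Oxygen sums to 2.60520; scaling by 3/2.60520 = 1.15154 puts the formula on 3 O.
Si: 0.87096 × 1.15154 = 1.003 atoms per formula unit.

1.003 Si apfu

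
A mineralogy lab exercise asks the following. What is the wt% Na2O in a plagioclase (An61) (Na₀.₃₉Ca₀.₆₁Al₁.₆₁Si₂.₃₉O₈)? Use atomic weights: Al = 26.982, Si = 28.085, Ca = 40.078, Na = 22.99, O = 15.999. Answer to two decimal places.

Molar mass of Na₀.₃₉Ca₀.₆₁Al₁.₆₁Si₂.₃₉O₈ = 0.39·22.99 + 0.61·40.078 + 1.61·26.982 + 2.39·28.085 + 8·15.999 = 271.970 g/mol.
Each formula unit contains 0.39 Na, equivalent to 0.39/2 = 0.1950 mol Na2O.
M(Na2O) = 2×22.99 + 1×15.999 = 61.979 g/mol.
Mass of Na2O per formula unit = 0.1950 × 61.979 = 12.086 g.
Na2O wt% = 12.086 / 271.970 × 100 = 4.44%.

4.44 wt%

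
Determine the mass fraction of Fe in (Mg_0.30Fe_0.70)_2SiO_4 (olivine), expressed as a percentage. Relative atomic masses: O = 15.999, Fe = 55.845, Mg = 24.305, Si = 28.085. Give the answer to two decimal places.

42.30 wt%

Formula mass = 0.60×24.305 + 1.40×55.845 + 1×28.085 + 4×15.999 = 184.847 g/mol, of which 78.183 g is Fe.
So Fe makes up 78.183/184.847 = 0.4230 of the mass, i.e. 42.30%.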